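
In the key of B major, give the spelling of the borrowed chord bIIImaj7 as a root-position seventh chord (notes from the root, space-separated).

D F# A C#

bIIImaj7 is built on the lowered scale degree 3. In B major degree 3 is D#; lowered it becomes D. In B minor the chord on D is D–F#–A–C#.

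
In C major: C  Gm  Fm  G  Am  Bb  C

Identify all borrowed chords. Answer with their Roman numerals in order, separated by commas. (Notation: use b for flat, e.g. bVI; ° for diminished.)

v, iv, bVII

In C major the diatonic chords are C, Dm, Em, F, G, Am, Bdim. Of the given chords, C, G and Am are diatonic. Gm (G–Bb–D) is not: scale degree 5 in C major carries G (V). In C minor the chord on that degree is Gm, so here it functions as v, borrowed from the parallel minor. But Fm (F–Ab–C) is foreign: the diatonic IV on degree 4 is F, whereas Fm comes from C minor. It is labeled iv. Bb (Bb–D–F) doesn't fit — on degree 7 C major would have Bdim (vii°). Bb is the degree-7 chord of C minor, so it is the borrowed bVII.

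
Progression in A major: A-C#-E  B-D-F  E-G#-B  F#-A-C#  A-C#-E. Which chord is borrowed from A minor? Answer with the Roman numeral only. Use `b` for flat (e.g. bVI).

The diatonic triads in A major are A, Bm, C#m, D, E, F#m, G#dim. Of the given chords, A–C#–E = A, E–G#–B = E and F#–A–C# = F#m are diatonic. B–D–F doesn't fit — on degree 2 A major would have Bm (ii). Bdim is the degree-2 chord of A minor, so it is the borrowed ii°.

ii°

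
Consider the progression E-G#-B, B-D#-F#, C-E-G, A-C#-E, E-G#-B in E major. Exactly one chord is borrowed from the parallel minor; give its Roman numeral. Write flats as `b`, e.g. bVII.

The diatonic triads in E major are E, F#m, G#m, A, B, C#m, D#dim. Of the given chords, E–G#–B = E, B–D#–F# = B and A–C#–E = A are diatonic. But C–E–G is foreign: the diatonic vi on degree 6 is C#m, whereas C comes from E minor. It is labeled bVI.

bVI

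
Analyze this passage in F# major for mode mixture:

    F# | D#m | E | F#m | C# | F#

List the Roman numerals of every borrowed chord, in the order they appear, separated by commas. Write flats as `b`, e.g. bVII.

F# major has the diatonic set F#, G#m, A#m, B, C#, D#m, E#dim. F#, D#m and C# all belong to that set. E (E–G#–B) is not: scale degree 7 in F# major carries E#dim (vii°). In F# minor the chord on that degree is E, so here it functions as bVII, borrowed from the parallel minor. But F#m (F#–A–C#) is foreign: the diatonic I on degree 1 is F#, whereas F#m comes from F# minor. It is labeled i.

bVII, i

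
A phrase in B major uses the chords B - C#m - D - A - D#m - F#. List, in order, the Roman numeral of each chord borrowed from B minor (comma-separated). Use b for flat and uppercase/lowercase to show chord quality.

In B major the diatonic chords are B, C#m, D#m, E, F#, G#m, A#dim. B, C#m, D#m and F# all belong to that set. D (D–F#–A) is not: scale degree 3 in B major carries D#m (iii). In B minor the chord on that degree is D, so here it functions as bIII, borrowed from the parallel minor. But A (A–C#–E) is foreign: the diatonic vii° on degree 7 is A#dim, whereas A comes from B minor. It is labeled bVII.

bIII, bVII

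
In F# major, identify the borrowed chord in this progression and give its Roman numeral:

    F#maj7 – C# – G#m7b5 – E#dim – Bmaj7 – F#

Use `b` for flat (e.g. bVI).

The diatonic triads in F# major are F#, G#m, A#m, B, C#, D#m, E#dim. F#maj7, C#, E#dim, Bmaj7 and F# are all diatonic. G#m7b5 (G#–B–D–F#) doesn't fit — on degree 2 F# major would have G#m (ii). G#m7b5 is the degree-2 chord of F# minor, so it is the borrowed iiø7.

iiø7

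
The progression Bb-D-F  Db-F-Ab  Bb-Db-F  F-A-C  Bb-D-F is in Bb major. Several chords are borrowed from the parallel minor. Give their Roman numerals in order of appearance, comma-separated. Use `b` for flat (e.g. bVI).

Bb major has the diatonic set Bb, Cm, Dm, Eb, F, Gm, Adim. Bb–D–F = Bb and F–A–C = F both belong to that set. But Db–F–Ab is foreign: the diatonic iii on degree 3 is Dm, whereas Db comes from Bb minor. It is labeled bIII. But Bb–Db–F is foreign: the diatonic I on degree 1 is Bb, whereas Bbm comes from Bb minor. It is labeled i.

bIII, i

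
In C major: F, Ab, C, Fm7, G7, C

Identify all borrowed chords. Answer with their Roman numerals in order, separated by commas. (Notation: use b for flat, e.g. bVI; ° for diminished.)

In C major the diatonic chords are C, Dm, Em, F, G, Am, Bdim. Of the given chords, F, C and G7 are diatonic. Ab (Ab–C–Eb) doesn't fit — on degree 6 C major would have Am (vi). Ab is the degree-6 chord of C minor, so it is the borrowed bVI. Fm7 (F–Ab–C–Eb) is not: scale degree 4 in C major carries F (IV). In C minor the chord on that degree is Fm7, so here it functions as iv7, borrowed from the parallel minor.

bVI, iv7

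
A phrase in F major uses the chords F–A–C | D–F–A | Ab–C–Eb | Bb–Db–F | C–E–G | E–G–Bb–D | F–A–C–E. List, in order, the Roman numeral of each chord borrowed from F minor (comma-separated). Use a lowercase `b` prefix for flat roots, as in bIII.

The diatonic triads in F major are F, Gm, Am, Bb, C, Dm, Edim. Of the given chords, F–A–C = F, D–F–A = Dm, C–E–G = C, E–G–Bb–D = Em7b5 and F–A–C–E = Fmaj7 are diatonic. Ab–C–Eb doesn't fit — on degree 3 F major would have Am (iii). Ab is the degree-3 chord of F minor, so it is the borrowed bIII. Bb–Db–F doesn't fit — on degree 4 F major would have Bb (IV). Bbm is the degree-4 chord of F minor, so it is the borrowed iv.

bIII, iv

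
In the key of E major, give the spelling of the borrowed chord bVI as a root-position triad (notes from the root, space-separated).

C E G

Scale degree 6 in E major is C#. bVI uses the lowered form, C, taken from E minor. Building the major chord from the parallel minor on C: C–E–G.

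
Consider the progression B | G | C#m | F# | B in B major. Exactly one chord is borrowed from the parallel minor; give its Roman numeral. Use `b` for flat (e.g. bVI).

The diatonic triads in B major are B, C#m, D#m, E, F#, G#m, A#dim. Of the given chords, B, C#m and F# are diatonic. G (G–B–D) is not: scale degree 6 in B major carries G#m (vi). In B minor the chord on that degree is G, so here it functions as bVI, borrowed from the parallel minor.

bVI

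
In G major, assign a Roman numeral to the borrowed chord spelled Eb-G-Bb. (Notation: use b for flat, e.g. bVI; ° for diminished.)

Eb is the lowered form of scale degree 6 in G major (the diatonic degree 6 is E). Eb–G–Bb is a major chord — the form found in G minor, not the diatonic vi (Em). Borrowed into G major it is written bVI.

bVI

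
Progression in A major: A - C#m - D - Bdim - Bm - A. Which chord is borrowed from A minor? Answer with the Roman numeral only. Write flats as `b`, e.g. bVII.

A major has the diatonic set A, Bm, C#m, D, E, F#m, G#dim. Of the given chords, A, C#m, D and Bm are diatonic. Bdim (B–D–F) doesn't fit — on degree 2 A major would have Bm (ii). Bdim is the degree-2 chord of A minor, so it is the borrowed ii°.

ii°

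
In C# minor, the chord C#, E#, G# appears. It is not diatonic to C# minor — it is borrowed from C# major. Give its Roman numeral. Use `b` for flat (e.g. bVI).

I

C# is scale degree 1 in C# minor. The diatonic chord on degree 1 would be C#m (i), but C#–E#–G# is the major chord from C# major. As a borrowed chord it is labeled I.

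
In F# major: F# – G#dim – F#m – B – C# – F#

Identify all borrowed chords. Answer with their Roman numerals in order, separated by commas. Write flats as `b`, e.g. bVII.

ii°, i

The diatonic triads in F# major are F#, G#m, A#m, B, C#, D#m, E#dim. F#, B and C# are all diatonic. G#dim (G#–B–D) doesn't fit — on degree 2 F# major would have G#m (ii). G#dim is the degree-2 chord of F# minor, so it is the borrowed ii°. F#m (F#–A–C#) is not: scale degree 1 in F# major carries F# (I). In F# minor the chord on that degree is F#m, so here it functions as i, borrowed from the parallel minor.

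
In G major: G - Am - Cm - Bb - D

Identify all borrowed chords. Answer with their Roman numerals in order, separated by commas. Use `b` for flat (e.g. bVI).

In G major the diatonic chords are G, Am, Bm, C, D, Em, F#dim. G, Am and D all belong to that set. Cm (C–Eb–G) is not: scale degree 4 in G major carries C (IV). In G minor the chord on that degree is Cm, so here it functions as iv, borrowed from the parallel minor. But Bb (Bb–D–F) is foreign: the diatonic iii on degree 3 is Bm, whereas Bb comes from G minor. It is labeled bIII.

iv, bIII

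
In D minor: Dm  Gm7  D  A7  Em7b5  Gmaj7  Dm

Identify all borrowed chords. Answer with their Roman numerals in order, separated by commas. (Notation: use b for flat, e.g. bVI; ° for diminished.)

D minor has the diatonic set Dm, Edim, F, Gm, A, Bb, C (with V from harmonic minor). Dm, Gm7, A7 and Em7b5 are all diatonic. But D (D–F#–A) is foreign: the diatonic i on degree 1 is Dm, whereas D comes from D major. It is labeled I. But Gmaj7 (G–B–D–F#) is foreign: the diatonic iv on degree 4 is Gm, whereas Gmaj7 comes from D major. It is labeled IVmaj7.

I, IVmaj7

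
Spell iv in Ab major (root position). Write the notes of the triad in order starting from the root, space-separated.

The root, Db, is scale degree 4 — the same note in Ab major and Ab minor; only the chord quality changes. Stacking thirds in Ab minor on Db gives Db–Fb–Ab.

Db Fb Ab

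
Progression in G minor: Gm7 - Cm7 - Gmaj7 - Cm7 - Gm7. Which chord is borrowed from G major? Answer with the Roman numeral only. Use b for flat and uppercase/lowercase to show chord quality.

In G minor (with V from harmonic minor) the diatonic chords are Gm, Adim, Bb, Cm, D, Eb, F. Gm7 and Cm7 both belong to that set. Gmaj7 (G–B–D–F#) doesn't fit — on degree 1 G minor would have Gm (i). Gmaj7 is the degree-1 chord of G major, so it is the borrowed Imaj7.

Imaj7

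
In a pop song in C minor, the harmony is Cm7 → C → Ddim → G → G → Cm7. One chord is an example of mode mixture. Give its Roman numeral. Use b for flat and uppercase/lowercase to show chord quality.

In C minor (with V from harmonic minor) the diatonic chords are Cm, Ddim, Eb, Fm, G, Ab, Bb. Cm7, Ddim and G all belong to that set. But C (C–E–G) is foreign: the diatonic i on degree 1 is Cm, whereas C comes from C major. It is labeled I.

I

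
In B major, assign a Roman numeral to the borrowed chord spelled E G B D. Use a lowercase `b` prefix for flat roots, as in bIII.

iv7

E is scale degree 4 in B major. E–G–B–D is a minor-seventh chord — the form found in B minor, not the diatonic IV (E). Borrowed into B major it is written iv7.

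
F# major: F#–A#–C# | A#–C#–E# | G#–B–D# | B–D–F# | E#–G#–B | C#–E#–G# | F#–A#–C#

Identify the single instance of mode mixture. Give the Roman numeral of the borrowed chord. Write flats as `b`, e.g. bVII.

The diatonic triads in F# major are F#, G#m, A#m, B, C#, D#m, E#dim. Of the given chords, F#–A#–C# = F#, A#–C#–E# = A#m, G#–B–D# = G#m, E#–G#–B = E#dim and C#–E#–G# = C# are diatonic. B–D–F# is not: scale degree 4 in F# major carries B (IV). In F# minor the chord on that degree is Bm, so here it functions as iv, borrowed from the parallel minor.

iv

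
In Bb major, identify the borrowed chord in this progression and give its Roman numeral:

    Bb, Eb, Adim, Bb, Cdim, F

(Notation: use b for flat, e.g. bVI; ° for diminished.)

ii°

Bb major has the diatonic set Bb, Cm, Dm, Eb, F, Gm, Adim. Bb, Eb, Adim and F all belong to that set. But Cdim (C–Eb–Gb) is foreign: the diatonic ii on degree 2 is Cm, whereas Cdim comes from Bb minor. It is labeled ii°.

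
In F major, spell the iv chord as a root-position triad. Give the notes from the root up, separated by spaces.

The root, Bb, is scale degree 4 — the same note in F major and F minor; only the chord quality changes. In F minor the chord on Bb is Bb–Db–F.

Bb Db F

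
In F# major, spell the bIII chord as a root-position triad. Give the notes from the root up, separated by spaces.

The root of bIII is the lowered 3rd degree: A# becomes A. Building the major chord from the parallel minor on A: A–C#–E.

A C# E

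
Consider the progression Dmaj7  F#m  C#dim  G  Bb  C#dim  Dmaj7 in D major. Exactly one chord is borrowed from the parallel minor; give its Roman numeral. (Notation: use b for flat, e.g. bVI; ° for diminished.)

D major has the diatonic set D, Em, F#m, G, A, Bm, C#dim. Dmaj7, F#m, C#dim and G all belong to that set. Bb (Bb–D–F) doesn't fit — on degree 6 D major would have Bm (vi). Bb is the degree-6 chord of D minor, so it is the borrowed bVI.

bVI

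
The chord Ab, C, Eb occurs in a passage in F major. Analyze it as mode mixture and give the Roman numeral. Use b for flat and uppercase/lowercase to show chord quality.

In F major scale degree 3 is A; Ab is its lowered form, from F minor. Diatonically F major has Am (iii) on that degree; Ab–C–Eb is instead the major chord native to F minor, so it takes the label bIII.

bIII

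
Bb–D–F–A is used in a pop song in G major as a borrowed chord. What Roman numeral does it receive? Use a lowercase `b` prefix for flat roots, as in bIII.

In G major scale degree 3 is B; Bb is its lowered form, from G minor. Bb–D–F–A is a major-seventh chord — the form found in G minor, not the diatonic iii (Bm). Borrowed into G major it is written bIIImaj7.

bIIImaj7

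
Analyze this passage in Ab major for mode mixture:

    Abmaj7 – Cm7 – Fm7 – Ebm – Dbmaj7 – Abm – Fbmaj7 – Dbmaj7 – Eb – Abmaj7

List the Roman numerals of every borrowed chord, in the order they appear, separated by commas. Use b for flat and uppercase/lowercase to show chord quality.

The diatonic triads in Ab major are Ab, Bbm, Cm, Db, Eb, Fm, Gdim. Of the given chords, Abmaj7, Cm7, Fm7, Dbmaj7 and Eb are diatonic. Ebm (Eb–Gb–Bb) is not: scale degree 5 in Ab major carries Eb (V). In Ab minor the chord on that degree is Ebm, so here it functions as v, borrowed from the parallel minor. Abm (Ab–Cb–Eb) is not: scale degree 1 in Ab major carries Ab (I). In Ab minor the chord on that degree is Abm, so here it functions as i, borrowed from the parallel minor. But Fbmaj7 (Fb–Ab–Cb–Eb) is foreign: the diatonic vi on degree 6 is Fm, whereas Fbmaj7 comes from Ab minor. It is labeled bVImaj7.

v, i, bVImaj7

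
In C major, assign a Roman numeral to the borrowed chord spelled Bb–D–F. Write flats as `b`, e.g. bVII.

bVII

The root Bb is the lowered 7th scale degree — diatonically C major has B there. The diatonic chord on degree 7 would be Bdim (vii°), but Bb–D–F is the major chord from C minor. As a borrowed chord it is labeled bVII.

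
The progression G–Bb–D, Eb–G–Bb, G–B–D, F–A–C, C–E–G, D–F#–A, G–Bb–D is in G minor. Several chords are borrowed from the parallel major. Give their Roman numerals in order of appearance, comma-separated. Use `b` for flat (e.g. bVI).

I, IV

G minor has the diatonic set Gm, Adim, Bb, Cm, D, Eb, F (with V from harmonic minor). Of the given chords, G–Bb–D = Gm, Eb–G–Bb = Eb, F–A–C = F and D–F#–A = D are diatonic. G–B–D is not: scale degree 1 in G minor carries Gm (i). In G major the chord on that degree is G, so here it functions as I, borrowed from the parallel major. C–E–G is not: scale degree 4 in G minor carries Cm (iv). In G major the chord on that degree is C, so here it functions as IV, borrowed from the parallel major.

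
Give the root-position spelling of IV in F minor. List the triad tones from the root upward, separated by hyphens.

Bb-D-F

IV is built on scale degree 4, which is Bb in both F minor and its parallel. Building the major chord from the parallel major on Bb: Bb–D–F.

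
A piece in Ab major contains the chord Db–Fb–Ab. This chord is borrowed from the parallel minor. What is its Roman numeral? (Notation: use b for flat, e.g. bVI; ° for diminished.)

iv

Db is scale degree 4 in Ab major. Db–Fb–Ab is a minor chord — the form found in Ab minor, not the diatonic IV (Db). Borrowed into Ab major it is written iv.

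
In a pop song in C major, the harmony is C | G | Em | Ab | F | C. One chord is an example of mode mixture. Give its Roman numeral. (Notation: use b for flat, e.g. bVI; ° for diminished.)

In C major the diatonic chords are C, Dm, Em, F, G, Am, Bdim. C, G, Em and F are all diatonic. Ab (Ab–C–Eb) is not: scale degree 6 in C major carries Am (vi). In C minor the chord on that degree is Ab, so here it functions as bVI, borrowed from the parallel minor.

bVI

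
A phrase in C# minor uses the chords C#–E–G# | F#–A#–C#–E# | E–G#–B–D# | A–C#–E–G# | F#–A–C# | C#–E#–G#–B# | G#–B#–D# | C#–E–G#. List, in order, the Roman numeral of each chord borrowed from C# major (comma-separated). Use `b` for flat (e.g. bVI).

IVmaj7, Imaj7

C# minor has the diatonic set C#m, D#dim, E, F#m, G#, A, B (with V from harmonic minor). C#–E–G# = C#m, E–G#–B–D# = Emaj7, A–C#–E–G# = Amaj7, F#–A–C# = F#m and G#–B#–D# = G# all belong to that set. But F#–A#–C#–E# is foreign: the diatonic iv on degree 4 is F#m, whereas F#maj7 comes from C# major. It is labeled IVmaj7. But C#–E#–G#–B# is foreign: the diatonic i on degree 1 is C#m, whereas C#maj7 comes from C# major. It is labeled Imaj7.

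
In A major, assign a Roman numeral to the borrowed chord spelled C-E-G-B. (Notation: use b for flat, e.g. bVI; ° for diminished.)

bIIImaj7

C is the lowered form of scale degree 3 in A major (the diatonic degree 3 is C#). C–E–G–B is a major-seventh chord — the form found in A minor, not the diatonic iii (C#m). Borrowed into A major it is written bIIImaj7.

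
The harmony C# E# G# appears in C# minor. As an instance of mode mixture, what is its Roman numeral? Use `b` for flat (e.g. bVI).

I

C# is scale degree 1 in C# minor. Diatonically C# minor has C#m (i) on that degree; C#–E#–G# is instead the major chord native to C# major, so it takes the label I.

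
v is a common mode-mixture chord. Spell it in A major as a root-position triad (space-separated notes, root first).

v is built on scale degree 5, which is E in both A major and its parallel. Building the minor chord from the parallel minor on E: E–G–B.

E G B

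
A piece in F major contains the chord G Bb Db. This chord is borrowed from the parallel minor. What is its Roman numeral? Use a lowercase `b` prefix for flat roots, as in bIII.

ii°

The root G is the diatonic 2nd degree of F major; the borrowing shows in the chord quality. G–Bb–Db is a diminished chord — the form found in F minor, not the diatonic ii (Gm). Borrowed into F major it is written ii°.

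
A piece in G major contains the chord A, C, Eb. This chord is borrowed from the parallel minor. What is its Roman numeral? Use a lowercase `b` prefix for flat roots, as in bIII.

ii°

A is scale degree 2 in G major. Diatonically G major has Am (ii) on that degree; A–C–Eb is instead the diminished chord native to G minor, so it takes the label ii°.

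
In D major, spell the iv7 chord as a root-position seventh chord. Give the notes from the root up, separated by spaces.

G Bb D F

iv7 is built on scale degree 4, which is G in both D major and its parallel. Building the minor-seventh chord from the parallel minor on G: G–Bb–D–F.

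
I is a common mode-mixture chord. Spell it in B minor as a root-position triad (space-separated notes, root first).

B D# F#

The root, B, is scale degree 1 — the same note in B minor and B major; only the chord quality changes. Stacking thirds in B major on B gives B–D#–F#.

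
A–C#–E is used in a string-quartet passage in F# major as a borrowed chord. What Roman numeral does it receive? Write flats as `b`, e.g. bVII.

In F# major scale degree 3 is A#; A is its lowered form, from F# minor. A–C#–E is a major chord — the form found in F# minor, not the diatonic iii (A#m). Borrowed into F# major it is written bIII.

bIII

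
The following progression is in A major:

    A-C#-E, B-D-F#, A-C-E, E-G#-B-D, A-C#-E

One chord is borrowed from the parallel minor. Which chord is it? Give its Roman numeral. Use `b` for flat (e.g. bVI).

i

The diatonic triads in A major are A, Bm, C#m, D, E, F#m, G#dim. Of the given chords, A–C#–E = A, B–D–F# = Bm and E–G#–B–D = E7 are diatonic. A–C–E is not: scale degree 1 in A major carries A (I). In A minor the chord on that degree is Am, so here it functions as i, borrowed from the parallel minor.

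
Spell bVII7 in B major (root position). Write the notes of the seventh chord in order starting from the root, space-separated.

A C# E G

The root of bVII7 is the lowered 7th degree: A# becomes A. Building the dominant-seventh chord from the parallel minor on A: A–C#–E–G.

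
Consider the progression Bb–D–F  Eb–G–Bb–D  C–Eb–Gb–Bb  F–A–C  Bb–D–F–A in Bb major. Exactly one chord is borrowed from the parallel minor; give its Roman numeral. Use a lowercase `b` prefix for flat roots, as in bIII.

The diatonic triads in Bb major are Bb, Cm, Dm, Eb, F, Gm, Adim. Bb–D–F = Bb, Eb–G–Bb–D = Ebmaj7, F–A–C = F and Bb–D–F–A = Bbmaj7 all belong to that set. C–Eb–Gb–Bb doesn't fit — on degree 2 Bb major would have Cm (ii). Cm7b5 is the degree-2 chord of Bb minor, so it is the borrowed iiø7.

iiø7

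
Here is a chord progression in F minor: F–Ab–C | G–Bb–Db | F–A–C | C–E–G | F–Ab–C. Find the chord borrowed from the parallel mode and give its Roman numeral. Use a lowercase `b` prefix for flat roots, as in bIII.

In F minor (with V from harmonic minor) the diatonic chords are Fm, Gdim, Ab, Bbm, C, Db, Eb. F–Ab–C = Fm, G–Bb–Db = Gdim and C–E–G = C all belong to that set. But F–A–C is foreign: the diatonic i on degree 1 is Fm, whereas F comes from F major. It is labeled I.

I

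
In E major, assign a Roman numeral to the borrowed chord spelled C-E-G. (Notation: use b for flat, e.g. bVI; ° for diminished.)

bVI

In E major scale degree 6 is C#; C is its lowered form, from E minor. The diatonic chord on degree 6 would be C#m (vi), but C–E–G is the major chord from E minor. As a borrowed chord it is labeled bVI.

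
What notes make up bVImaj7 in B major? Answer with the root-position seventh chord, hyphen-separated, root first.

G-B-D-F#

Scale degree 6 in B major is G#. bVImaj7 uses the lowered form, G, taken from B minor. Building the major-seventh chord from the parallel minor on G: G–B–D–F#.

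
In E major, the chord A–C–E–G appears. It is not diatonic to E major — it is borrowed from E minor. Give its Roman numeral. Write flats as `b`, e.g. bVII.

The root A is the diatonic 4th degree of E major; the borrowing shows in the chord quality. The diatonic chord on degree 4 would be A (IV), but A–C–E–G is the minor-seventh chord from E minor. As a borrowed chord it is labeled iv7.

iv7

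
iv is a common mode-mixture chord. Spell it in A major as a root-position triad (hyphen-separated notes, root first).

D-F-A

iv is built on scale degree 4, which is D in both A major and its parallel. Stacking thirds in A minor on D gives D–F–A.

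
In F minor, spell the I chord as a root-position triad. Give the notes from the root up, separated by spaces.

F A C

I is built on scale degree 1, which is F in both F minor and its parallel. Stacking thirds in F major on F gives F–A–C.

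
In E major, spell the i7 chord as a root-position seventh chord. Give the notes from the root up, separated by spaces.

E G B D

i7 is built on scale degree 1, which is E in both E major and its parallel. In E minor the chord on E is E–G–B–D.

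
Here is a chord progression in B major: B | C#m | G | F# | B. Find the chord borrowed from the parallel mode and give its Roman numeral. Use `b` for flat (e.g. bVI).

bVI

The diatonic triads in B major are B, C#m, D#m, E, F#, G#m, A#dim. B, C#m and F# are all diatonic. G (G–B–D) is not: scale degree 6 in B major carries G#m (vi). In B minor the chord on that degree is G, so here it functions as bVI, borrowed from the parallel minor.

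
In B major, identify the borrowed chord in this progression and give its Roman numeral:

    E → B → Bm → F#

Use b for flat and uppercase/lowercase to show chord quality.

The diatonic triads in B major are B, C#m, D#m, E, F#, G#m, A#dim. E, B and F# all belong to that set. Bm (B–D–F#) is not: scale degree 1 in B major carries B (I). In B minor the chord on that degree is Bm, so here it functions as i, borrowed from the parallel minor.

i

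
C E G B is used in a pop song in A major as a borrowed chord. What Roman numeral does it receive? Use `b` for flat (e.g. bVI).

bIIImaj7

The root C is the lowered 3rd scale degree — diatonically A major has C# there. The diatonic chord on degree 3 would be C#m (iii), but C–E–G–B is the major-seventh chord from A minor. As a borrowed chord it is labeled bIIImaj7.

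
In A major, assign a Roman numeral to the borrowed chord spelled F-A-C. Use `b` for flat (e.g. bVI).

The root F is the lowered 6th scale degree — diatonically A major has F# there. The diatonic chord on degree 6 would be F#m (vi), but F–A–C is the major chord from A minor. As a borrowed chord it is labeled bVI.

bVI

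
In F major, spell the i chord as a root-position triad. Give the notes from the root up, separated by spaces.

F Ab C

i is built on scale degree 1, which is F in both F major and its parallel. Building the minor chord from the parallel minor on F: F–Ab–C.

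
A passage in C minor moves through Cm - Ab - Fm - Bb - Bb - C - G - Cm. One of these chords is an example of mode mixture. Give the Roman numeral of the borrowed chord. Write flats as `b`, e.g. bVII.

I

C minor has the diatonic set Cm, Ddim, Eb, Fm, G, Ab, Bb (with V from harmonic minor). Cm, Ab, Fm, Bb and G are all diatonic. But C (C–E–G) is foreign: the diatonic i on degree 1 is Cm, whereas C comes from C major. It is labeled I.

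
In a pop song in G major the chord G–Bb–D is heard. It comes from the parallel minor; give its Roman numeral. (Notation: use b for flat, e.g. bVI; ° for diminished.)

The root G is the diatonic 1st degree of G major; the borrowing shows in the chord quality. Diatonically G major has G (I) on that degree; G–Bb–D is instead the minor chord native to G minor, so it takes the label i.

i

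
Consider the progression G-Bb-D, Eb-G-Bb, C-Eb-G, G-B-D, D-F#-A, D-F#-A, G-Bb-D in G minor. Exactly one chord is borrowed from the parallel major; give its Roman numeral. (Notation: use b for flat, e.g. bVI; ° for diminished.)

I

The diatonic triads in G minor (with V from harmonic minor) are Gm, Adim, Bb, Cm, D, Eb, F. G–Bb–D = Gm, Eb–G–Bb = Eb, C–Eb–G = Cm and D–F#–A = D all belong to that set. G–B–D doesn't fit — on degree 1 G minor would have Gm (i). G is the degree-1 chord of G major, so it is the borrowed I.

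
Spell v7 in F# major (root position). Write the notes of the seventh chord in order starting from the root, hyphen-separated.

C#-E-G#-B

The root, C#, is scale degree 5 — the same note in F# major and F# minor; only the chord quality changes. In F# minor the chord on C# is C#–E–G#–B.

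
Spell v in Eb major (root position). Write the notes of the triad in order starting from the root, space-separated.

Bb Db F

v is built on scale degree 5, which is Bb in both Eb major and its parallel. Stacking thirds in Eb minor on Bb gives Bb–Db–F.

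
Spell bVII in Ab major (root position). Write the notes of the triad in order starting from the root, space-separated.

The root of bVII is the lowered 7th degree: G becomes Gb. Stacking thirds in Ab minor on Gb gives Gb–Bb–Db.

Gb Bb Db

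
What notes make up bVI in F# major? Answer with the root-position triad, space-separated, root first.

D F# A

Scale degree 6 in F# major is D#. bVI uses the lowered form, D, taken from F# minor. In F# minor the chord on D is D–F#–A.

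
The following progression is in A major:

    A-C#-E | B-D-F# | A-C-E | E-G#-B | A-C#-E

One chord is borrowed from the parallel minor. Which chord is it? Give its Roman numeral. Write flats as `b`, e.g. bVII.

i

A major has the diatonic set A, Bm, C#m, D, E, F#m, G#dim. A–C#–E = A, B–D–F# = Bm and E–G#–B = E are all diatonic. A–C–E is not: scale degree 1 in A major carries A (I). In A minor the chord on that degree is Am, so here it functions as i, borrowed from the parallel minor.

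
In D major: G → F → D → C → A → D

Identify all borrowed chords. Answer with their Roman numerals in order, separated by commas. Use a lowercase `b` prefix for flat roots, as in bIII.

D major has the diatonic set D, Em, F#m, G, A, Bm, C#dim. G, D and A are all diatonic. F (F–A–C) is not: scale degree 3 in D major carries F#m (iii). In D minor the chord on that degree is F, so here it functions as bIII, borrowed from the parallel minor. But C (C–E–G) is foreign: the diatonic vii° on degree 7 is C#dim, whereas C comes from D minor. It is labeled bVII.

bIII, bVII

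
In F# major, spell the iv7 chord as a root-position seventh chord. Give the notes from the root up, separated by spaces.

B D F# A

iv7 is built on scale degree 4, which is B in both F# major and its parallel. In F# minor the chord on B is B–D–F#–A.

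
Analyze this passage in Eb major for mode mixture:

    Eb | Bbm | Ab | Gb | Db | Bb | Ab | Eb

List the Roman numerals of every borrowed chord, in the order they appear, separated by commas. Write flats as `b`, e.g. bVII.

The diatonic triads in Eb major are Eb, Fm, Gm, Ab, Bb, Cm, Ddim. Eb, Ab and Bb all belong to that set. Bbm (Bb–Db–F) is not: scale degree 5 in Eb major carries Bb (V). In Eb minor the chord on that degree is Bbm, so here it functions as v, borrowed from the parallel minor. But Gb (Gb–Bb–Db) is foreign: the diatonic iii on degree 3 is Gm, whereas Gb comes from Eb minor. It is labeled bIII. But Db (Db–F–Ab) is foreign: the diatonic vii° on degree 7 is Ddim, whereas Db comes from Eb minor. It is labeled bVII.

v, bIII, bVII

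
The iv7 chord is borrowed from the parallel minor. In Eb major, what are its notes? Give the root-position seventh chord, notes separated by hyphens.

Ab-Cb-Eb-Gb

iv7 is built on scale degree 4, which is Ab in both Eb major and its parallel. Stacking thirds in Eb minor on Ab gives Ab–Cb–Eb–Gb.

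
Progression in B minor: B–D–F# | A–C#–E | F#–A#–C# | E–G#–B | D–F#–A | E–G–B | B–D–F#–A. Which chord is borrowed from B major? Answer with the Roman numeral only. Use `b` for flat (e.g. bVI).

The diatonic triads in B minor (with V from harmonic minor) are Bm, C#dim, D, Em, F#, G, A. B–D–F# = Bm, A–C#–E = A, F#–A#–C# = F#, D–F#–A = D, E–G–B = Em and B–D–F#–A = Bm7 all belong to that set. E–G#–B doesn't fit — on degree 4 B minor would have Em (iv). E is the degree-4 chord of B major, so it is the borrowed IV.

IV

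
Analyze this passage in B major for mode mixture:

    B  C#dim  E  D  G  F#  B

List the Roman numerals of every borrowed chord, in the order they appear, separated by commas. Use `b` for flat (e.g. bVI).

The diatonic triads in B major are B, C#m, D#m, E, F#, G#m, A#dim. B, E and F# are all diatonic. C#dim (C#–E–G) is not: scale degree 2 in B major carries C#m (ii). In B minor the chord on that degree is C#dim, so here it functions as ii°, borrowed from the parallel minor. D (D–F#–A) doesn't fit — on degree 3 B major would have D#m (iii). D is the degree-3 chord of B minor, so it is the borrowed bIII. G (G–B–D) is not: scale degree 6 in B major carries G#m (vi). In B minor the chord on that degree is G, so here it functions as bVI, borrowed from the parallel minor.

ii°, bIII, bVI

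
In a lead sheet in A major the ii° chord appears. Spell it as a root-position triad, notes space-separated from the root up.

B D F

ii° is built on scale degree 2, which is B in both A major and its parallel. Building the diminished chord from the parallel minor on B: B–D–F.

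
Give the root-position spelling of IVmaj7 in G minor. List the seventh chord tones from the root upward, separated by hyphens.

C-E-G-B

The root, C, is scale degree 4 — the same note in G minor and G major; only the chord quality changes. Building the major-seventh chord from the parallel major on C: C–E–G–B.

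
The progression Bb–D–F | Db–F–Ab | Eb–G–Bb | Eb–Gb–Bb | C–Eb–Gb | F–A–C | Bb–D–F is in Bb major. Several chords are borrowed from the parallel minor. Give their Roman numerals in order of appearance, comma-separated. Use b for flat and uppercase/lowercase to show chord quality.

Bb major has the diatonic set Bb, Cm, Dm, Eb, F, Gm, Adim. Bb–D–F = Bb, Eb–G–Bb = Eb and F–A–C = F all belong to that set. Db–F–Ab doesn't fit — on degree 3 Bb major would have Dm (iii). Db is the degree-3 chord of Bb minor, so it is the borrowed bIII. Eb–Gb–Bb doesn't fit — on degree 4 Bb major would have Eb (IV). Ebm is the degree-4 chord of Bb minor, so it is the borrowed iv. But C–Eb–Gb is foreign: the diatonic ii on degree 2 is Cm, whereas Cdim comes from Bb minor. It is labeled ii°.

bIII, iv, ii°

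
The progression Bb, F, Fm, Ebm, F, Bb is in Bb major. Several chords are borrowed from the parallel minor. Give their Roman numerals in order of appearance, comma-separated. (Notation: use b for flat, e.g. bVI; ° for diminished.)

In Bb major the diatonic chords are Bb, Cm, Dm, Eb, F, Gm, Adim. Of the given chords, Bb and F are diatonic. But Fm (F–Ab–C) is foreign: the diatonic V on degree 5 is F, whereas Fm comes from Bb minor. It is labeled v. Ebm (Eb–Gb–Bb) is not: scale degree 4 in Bb major carries Eb (IV). In Bb minor the chord on that degree is Ebm, so here it functions as iv, borrowed from the parallel minor.

v, iv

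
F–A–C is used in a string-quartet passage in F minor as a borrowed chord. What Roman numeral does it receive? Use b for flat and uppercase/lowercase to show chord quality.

The root F is the diatonic 1st degree of F minor; the borrowing shows in the chord quality. F–A–C is a major chord — the form found in F major, not the diatonic i (Fm). Borrowed into F minor it is written I.

I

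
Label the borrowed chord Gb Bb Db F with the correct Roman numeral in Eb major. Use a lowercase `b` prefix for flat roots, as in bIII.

bIIImaj7

In Eb major scale degree 3 is G; Gb is its lowered form, from Eb minor. Diatonically Eb major has Gm (iii) on that degree; Gb–Bb–Db–F is instead the major-seventh chord native to Eb minor, so it takes the label bIIImaj7.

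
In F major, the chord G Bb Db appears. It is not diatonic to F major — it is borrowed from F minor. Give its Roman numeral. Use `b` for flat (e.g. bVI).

ii°

The root G is the diatonic 2nd degree of F major; the borrowing shows in the chord quality. The diatonic chord on degree 2 would be Gm (ii), but G–Bb–Db is the diminished chord from F minor. As a borrowed chord it is labeled ii°.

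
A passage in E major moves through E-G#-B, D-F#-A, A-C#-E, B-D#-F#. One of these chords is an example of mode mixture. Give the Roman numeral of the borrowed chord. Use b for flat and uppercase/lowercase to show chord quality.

In E major the diatonic chords are E, F#m, G#m, A, B, C#m, D#dim. E–G#–B = E, A–C#–E = A and B–D#–F# = B all belong to that set. D–F#–A doesn't fit — on degree 7 E major would have D#dim (vii°). D is the degree-7 chord of E minor, so it is the borrowed bVII.

bVII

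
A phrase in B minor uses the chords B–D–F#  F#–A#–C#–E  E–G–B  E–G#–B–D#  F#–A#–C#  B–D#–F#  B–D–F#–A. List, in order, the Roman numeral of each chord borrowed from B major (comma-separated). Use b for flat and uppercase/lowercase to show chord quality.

IVmaj7, I

B minor has the diatonic set Bm, C#dim, D, Em, F#, G, A (with V from harmonic minor). B–D–F# = Bm, F#–A#–C#–E = F#7, E–G–B = Em, F#–A#–C# = F# and B–D–F#–A = Bm7 are all diatonic. E–G#–B–D# is not: scale degree 4 in B minor carries Em (iv). In B major the chord on that degree is Emaj7, so here it functions as IVmaj7, borrowed from the parallel major. B–D#–F# is not: scale degree 1 in B minor carries Bm (i). In B major the chord on that degree is B, so here it functions as I, borrowed from the parallel major.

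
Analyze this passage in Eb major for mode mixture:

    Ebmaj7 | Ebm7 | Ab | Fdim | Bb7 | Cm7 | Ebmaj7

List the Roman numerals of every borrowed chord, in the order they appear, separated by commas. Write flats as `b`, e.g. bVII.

The diatonic triads in Eb major are Eb, Fm, Gm, Ab, Bb, Cm, Ddim. Of the given chords, Ebmaj7, Ab, Bb7 and Cm7 are diatonic. But Ebm7 (Eb–Gb–Bb–Db) is foreign: the diatonic I on degree 1 is Eb, whereas Ebm7 comes from Eb minor. It is labeled i7. But Fdim (F–Ab–Cb) is foreign: the diatonic ii on degree 2 is Fm, whereas Fdim comes from Eb minor. It is labeled ii°.

i7, ii°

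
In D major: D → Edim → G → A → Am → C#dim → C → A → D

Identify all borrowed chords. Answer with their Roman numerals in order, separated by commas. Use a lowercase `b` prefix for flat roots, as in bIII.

ii°, v, bVII

In D major the diatonic chords are D, Em, F#m, G, A, Bm, C#dim. D, G, A and C#dim all belong to that set. But Edim (E–G–Bb) is foreign: the diatonic ii on degree 2 is Em, whereas Edim comes from D minor. It is labeled ii°. Am (A–C–E) is not: scale degree 5 in D major carries A (V). In D minor the chord on that degree is Am, so here it functions as v, borrowed from the parallel minor. C (C–E–G) is not: scale degree 7 in D major carries C#dim (vii°). In D minor the chord on that degree is C, so here it functions as bVII, borrowed from the parallel minor.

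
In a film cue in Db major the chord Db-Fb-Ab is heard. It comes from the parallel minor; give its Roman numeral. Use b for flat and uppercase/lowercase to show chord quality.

i

The root Db is the diatonic 1st degree of Db major; the borrowing shows in the chord quality. Diatonically Db major has Db (I) on that degree; Db–Fb–Ab is instead the minor chord native to Db minor, so it takes the label i.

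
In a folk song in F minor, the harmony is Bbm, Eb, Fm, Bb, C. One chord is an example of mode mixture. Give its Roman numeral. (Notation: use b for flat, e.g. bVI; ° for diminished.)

IV

F minor has the diatonic set Fm, Gdim, Ab, Bbm, C, Db, Eb (with V from harmonic minor). Bbm, Eb, Fm and C are all diatonic. Bb (Bb–D–F) is not: scale degree 4 in F minor carries Bbm (iv). In F major the chord on that degree is Bb, so here it functions as IV, borrowed from the parallel major.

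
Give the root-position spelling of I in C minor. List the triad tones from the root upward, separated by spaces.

The root, C, is scale degree 1 — the same note in C minor and C major; only the chord quality changes. Stacking thirds in C major on C gives C–E–G.

C E G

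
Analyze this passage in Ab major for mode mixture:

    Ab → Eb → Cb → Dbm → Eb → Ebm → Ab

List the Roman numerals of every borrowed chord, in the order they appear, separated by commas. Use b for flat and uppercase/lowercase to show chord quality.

bIII, iv, v

In Ab major the diatonic chords are Ab, Bbm, Cm, Db, Eb, Fm, Gdim. Of the given chords, Ab and Eb are diatonic. Cb (Cb–Eb–Gb) is not: scale degree 3 in Ab major carries Cm (iii). In Ab minor the chord on that degree is Cb, so here it functions as bIII, borrowed from the parallel minor. Dbm (Db–Fb–Ab) doesn't fit — on degree 4 Ab major would have Db (IV). Dbm is the degree-4 chord of Ab minor, so it is the borrowed iv. Ebm (Eb–Gb–Bb) doesn't fit — on degree 5 Ab major would have Eb (V). Ebm is the degree-5 chord of Ab minor, so it is the borrowed v.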